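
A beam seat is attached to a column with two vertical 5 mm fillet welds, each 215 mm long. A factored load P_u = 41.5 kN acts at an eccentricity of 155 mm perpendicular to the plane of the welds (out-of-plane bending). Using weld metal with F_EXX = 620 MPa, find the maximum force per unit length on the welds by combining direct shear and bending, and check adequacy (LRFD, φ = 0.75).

L_w = 2 × 215 = 430 mm; section modulus (unit throat) S = 2 × L²/6 = 15410 mm².
Direct shear f_v = P/L_w = 41.5×10³/430 = 96.51 N/mm.
Moment M = P × e = 41.5×10³ × 155 = 6432500 N·mm; bending f_b = M/S = 417.5 N/mm.
f_max = √(f_v² + f_b²) = √(96.51² + 417.5²) = 428.5 N/mm.
φr_n = 0.75 × 0.6 × 620 × (0.707 × 5) = 986.3 N/mm → adequate.

f_max ≈ 428 N/mm; adequate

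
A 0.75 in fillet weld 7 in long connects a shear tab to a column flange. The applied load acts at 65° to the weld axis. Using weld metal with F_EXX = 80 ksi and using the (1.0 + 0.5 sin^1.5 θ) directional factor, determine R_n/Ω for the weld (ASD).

t_e = 0.707 × 0.75 = 0.5302 in; A_we = 0.5302 × 7 = 3.712 in².
Directional factor: 1.0 + 0.5 sin^1.5(65°) = 1.431.
F_nw = 0.6 × 80 × 1.431 = 68.71 ksi.
R_n/Ω = (68.71 × 3.712) / 2.0 = 127.5 kips.

R_n/Ω ≈ 128 kips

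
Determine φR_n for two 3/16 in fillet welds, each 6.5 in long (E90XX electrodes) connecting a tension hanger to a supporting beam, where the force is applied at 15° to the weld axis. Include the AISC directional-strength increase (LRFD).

φR_n ≈ 74.4 kips

E90XX → F_EXX = 90 ksi.
t_e = 0.707 × 0.1875 = 0.1326 in; A_we = 0.1326 × 13 = 1.723 in².
Directional factor: 1.0 + 0.5 sin^1.5(15°) = 1.066.
F_nw = 0.6 × 90 × 1.066 = 57.56 ksi.
φR_n = 0.75 × 57.56 × 1.723 = 74.39 kips.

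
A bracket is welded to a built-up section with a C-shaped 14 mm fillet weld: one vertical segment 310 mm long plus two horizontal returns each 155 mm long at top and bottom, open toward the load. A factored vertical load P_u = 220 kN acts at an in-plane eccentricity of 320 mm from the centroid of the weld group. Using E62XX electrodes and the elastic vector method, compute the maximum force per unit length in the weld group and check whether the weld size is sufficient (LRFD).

f_max ≈ 1430 N/mm; adequate

E62XX → F_EXX = 620 MPa.
Total weld length L_w = 620 mm. Treat welds as unit-width lines.
Centroid: x̄ = 2×155×77.5 / 620 = 38.75 mm from the vertical weld.
Polar moment about centroid: J = I_x + I_y = [310³/12 + 2×155×155²] + [310×38.75² + 2(155³/12 + 155×38.75²)] = 11480000 mm³.
Direct shear f_v = P/L_w = 220×10³ / 620 = 354.8 N/mm (vertical).
Torsion M = P·e = 220×10³ × 320 = 70400000 N·mm.
Critical point at (x, y) = (116.2, 155) from centroid. f_tx = M·y/J = 950.4 N/mm; f_ty = M·x/J = 712.8 N/mm.
Resultant f_max = √[f_tx² + (f_v + f_ty)²] = √[950.4² + (354.8 + 712.8)²] = 1429 N/mm.
Capacity per unit length: φr_n = 0.75 × 0.6 × 620 × (0.707 × 14) = 2762 N/mm.
1429 ≤ 2762 → adequate.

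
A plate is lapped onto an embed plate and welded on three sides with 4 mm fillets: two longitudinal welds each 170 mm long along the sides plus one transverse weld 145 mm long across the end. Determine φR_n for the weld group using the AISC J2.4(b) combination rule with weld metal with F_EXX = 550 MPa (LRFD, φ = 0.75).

φR_n ≈ 355 kN

t_e = 0.707 × 4 = 2.828 mm.
R_nwl = 0.6 × 550 × 2.828 × 340 × 10⁻³ = 317.3 kN (longitudinal, 2 welds).
R_nwt = 0.6 × 550 × 2.828 × 145 × 10⁻³ = 135.3 kN (transverse, base value).
(i) R_nwl + R_nwt = 452.6 kN; (ii) 0.85 R_nwl + 1.5 R_nwt = 472.7 kN.
R_n = max = 472.7 kN [governs: (ii)]; φR_n = 354.5 kN.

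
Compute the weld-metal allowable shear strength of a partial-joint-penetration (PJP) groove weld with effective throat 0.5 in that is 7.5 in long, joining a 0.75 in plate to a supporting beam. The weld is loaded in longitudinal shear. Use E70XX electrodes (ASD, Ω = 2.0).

E70XX → F_EXX = 70 ksi.
Effective throat (given) t_e = 0.5 in.
A_we = 0.5 × 7.5 = 3.75 in².
F_nw = 0.6 F_EXX = 42 ksi.
R_n/Ω = (42 × 3.75) / 2.0 = 78.75 kips.

R_n/Ω ≈ 78.8 kips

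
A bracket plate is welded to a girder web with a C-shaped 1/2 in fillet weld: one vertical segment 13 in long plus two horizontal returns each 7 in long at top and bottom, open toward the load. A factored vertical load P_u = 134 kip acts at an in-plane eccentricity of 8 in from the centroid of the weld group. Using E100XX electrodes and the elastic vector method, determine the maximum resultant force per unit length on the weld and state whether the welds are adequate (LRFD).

E100XX → F_EXX = 100 ksi.
Total weld length L_w = 27 in. Treat welds as unit-width lines.
Centroid: x̄ = 2×7×3.5 / 27 = 1.815 in from the vertical weld.
Polar moment about centroid: J = I_x + I_y = [13³/12 + 2×7×6.5²] + [13×1.815² + 2(7³/12 + 7×1.685²)] = 914.3 in³.
Direct shear f_v = P/L_w = 134 / 27 = 4.963 kip/in (vertical).
Torsion M = P·e = 134 × 8 = 1072 kip·in.
Critical point at (x, y) = (5.185, 6.5) from centroid. f_tx = M·y/J = 7.621 kip/in; f_ty = M·x/J = 6.079 kip/in.
Resultant f_max = √[f_tx² + (f_v + f_ty)²] = √[7.621² + (4.963 + 6.079)²] = 13.42 kip/in.
Capacity per unit length: φr_n = 0.75 × 0.6 × 100 × (0.707 × 0.5) = 15.91 kip/in.
13.42 ≤ 15.91 → adequate.

f_max ≈ 13.4 kip/in; adequate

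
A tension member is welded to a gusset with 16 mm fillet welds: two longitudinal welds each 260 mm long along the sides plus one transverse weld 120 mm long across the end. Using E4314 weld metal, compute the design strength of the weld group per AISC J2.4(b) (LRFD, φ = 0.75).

φR_n ≈ 1400 kN

E43XX → F_EXX = 430 MPa.
t_e = 0.707 × 16 = 11.31 mm.
R_nwl = 0.6 × 430 × 11.31 × 520 × 10⁻³ = 1518 kN (longitudinal, 2 welds).
R_nwt = 0.6 × 430 × 11.31 × 120 × 10⁻³ = 350.2 kN (transverse, base value).
(i) R_nwl + R_nwt = 1868 kN; (ii) 0.85 R_nwl + 1.5 R_nwt = 1815 kN.
R_n = max = 1868 kN [governs: (i)]; φR_n = 1401 kN.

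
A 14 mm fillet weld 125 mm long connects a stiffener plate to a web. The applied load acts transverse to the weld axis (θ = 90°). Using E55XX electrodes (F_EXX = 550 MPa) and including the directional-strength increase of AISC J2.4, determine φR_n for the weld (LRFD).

t_e = 0.707 × 14 = 9.898 mm; A_we = 9.898 × 125 = 1237 mm².
Directional factor: 1.0 + 0.5 sin^1.5(90°) = 1.5.
F_nw = 0.6 × 550 × 1.5 = 495 MPa.
φR_n = 0.75 × 495 × 1237 × 10⁻³ = 459.3 kN.

φR_n ≈ 459 kN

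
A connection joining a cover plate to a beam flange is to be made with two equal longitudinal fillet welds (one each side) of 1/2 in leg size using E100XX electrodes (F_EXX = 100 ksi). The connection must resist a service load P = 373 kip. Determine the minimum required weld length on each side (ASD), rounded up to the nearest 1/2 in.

L = 18 in on each side

Throat t_e = 0.707 × 0.5 = 0.3535 in.
r_n/Ω = (0.6 × 100 × 0.3535) / 2.0 = 10.6 kip/in.
L_req = P / (r_n/Ω) = 373 / 10.6 = 35.17 in total.
Per side: 35.17 / 2 = 17.59 in.
Round up → use L = 18 in on each side.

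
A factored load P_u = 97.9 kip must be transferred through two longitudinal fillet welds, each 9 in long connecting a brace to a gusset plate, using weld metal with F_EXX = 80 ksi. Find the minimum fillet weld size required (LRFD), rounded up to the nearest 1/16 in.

w = 1/4 in

Total weld length L = 18 in.
Required throat t_e = P_u / (φ × 0.6 F_EXX × L) = 97.9 / (0.75 × 0.6 × 80 × 18) = 0.1511 in.
Required leg w = t_e / 0.707 = 0.2137 in → use 1/4 in.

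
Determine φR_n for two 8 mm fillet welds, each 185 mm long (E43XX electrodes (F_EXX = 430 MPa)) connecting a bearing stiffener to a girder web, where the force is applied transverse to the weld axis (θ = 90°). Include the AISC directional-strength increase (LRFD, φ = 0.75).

φR_n ≈ 607 kN

t_e = 0.707 × 8 = 5.656 mm; A_we = 5.656 × 370 = 2093 mm².
Directional factor: 1.0 + 0.5 sin^1.5(90°) = 1.5.
F_nw = 0.6 × 430 × 1.5 = 387 MPa.
φR_n = 0.75 × 387 × 2093 × 10⁻³ = 607.4 kN.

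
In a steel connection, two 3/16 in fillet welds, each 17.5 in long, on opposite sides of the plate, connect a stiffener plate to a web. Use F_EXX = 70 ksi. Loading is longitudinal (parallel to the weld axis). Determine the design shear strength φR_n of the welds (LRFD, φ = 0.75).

φR_n ≈ 146 kips

Effective throat t_e = 0.707 × 0.1875 = 0.1326 in.
Total length L = 35 in; A_we = 0.1326 × 35 = 4.64 in².
F_nw = 0.6 F_EXX = 0.6 × 70 = 42 ksi.
φR_n = 0.75 × 42 × 4.64 = 146.2 kips.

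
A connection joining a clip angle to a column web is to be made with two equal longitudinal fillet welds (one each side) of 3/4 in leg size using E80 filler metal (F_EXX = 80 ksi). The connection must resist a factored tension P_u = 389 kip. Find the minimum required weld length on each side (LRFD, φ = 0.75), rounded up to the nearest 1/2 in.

L = 10.5 in on each side

Throat t_e = 0.707 × 0.75 = 0.5302 in.
φr_n = 0.75 × 0.6 × 80 × 0.5302 = 19.09 kip/in.
L_req = P_u / φr_n = 389 / 19.09 = 20.38 in total.
Per side: 20.38 / 2 = 10.19 in.
Round up → use L = 10.5 in on each side.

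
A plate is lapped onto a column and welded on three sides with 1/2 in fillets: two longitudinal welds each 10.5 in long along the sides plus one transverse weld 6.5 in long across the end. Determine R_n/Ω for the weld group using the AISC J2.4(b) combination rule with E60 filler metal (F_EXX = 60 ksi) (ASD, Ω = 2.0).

t_e = 0.707 × 0.5 = 0.3535 in.
R_nwl = 0.6 × 60 × 0.3535 × 21 = 267.2 kips (longitudinal, 2 welds).
R_nwt = 0.6 × 60 × 0.3535 × 6.5 = 82.72 kips (transverse, base value).
(i) R_nwl + R_nwt = 350 kips; (ii) 0.85 R_nwl + 1.5 R_nwt = 351.2 kips.
R_n = max = 351.2 kips [governs: (ii)]; R_n/Ω = 175.6 kips.

R_n/Ω ≈ 176 kips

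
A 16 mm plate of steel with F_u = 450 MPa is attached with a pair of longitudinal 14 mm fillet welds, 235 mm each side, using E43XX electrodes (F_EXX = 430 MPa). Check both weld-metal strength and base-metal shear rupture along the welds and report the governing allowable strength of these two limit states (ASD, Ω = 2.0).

t_e = 0.707 × 14 = 9.898 mm; L = 470 mm.
Weld metal: R_n/Ω = (1/2.0) × 0.6 × 430 × 9.898 × 470 × 10⁻³ = 600.1 kN.
Base metal (shear rupture): R_n/Ω = (1/2.0) × 0.6 × 450 × 16 × 470 × 10⁻³ = 1015 kN.
Governing: weld metal.

R_n/Ω ≈ 600 kN (weld metal governs)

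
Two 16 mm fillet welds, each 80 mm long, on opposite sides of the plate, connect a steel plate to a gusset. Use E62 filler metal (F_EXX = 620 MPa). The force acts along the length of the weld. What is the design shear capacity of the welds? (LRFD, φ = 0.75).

φR_n ≈ 505 kN

Effective throat t_e = 0.707 × 16 = 11.31 mm.
Total length L = 160 mm; A_we = 11.31 × 160 = 1810 mm².
F_nw = 0.6 F_EXX = 0.6 × 620 = 372 MPa.
φR_n = 0.75 × 372 × 1810 × 10⁻³ = 505 kN.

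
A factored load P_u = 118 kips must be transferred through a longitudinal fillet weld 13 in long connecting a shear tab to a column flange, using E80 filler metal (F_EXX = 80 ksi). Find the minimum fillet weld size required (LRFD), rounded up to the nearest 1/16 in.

Total weld length L = 13 in.
Required throat t_e = P_u / (φ × 0.6 F_EXX × L) = 118 / (0.75 × 0.6 × 80 × 13) = 0.2521 in.
Required leg w = t_e / 0.707 = 0.3566 in → use 3/8 in.

w = 3/8 in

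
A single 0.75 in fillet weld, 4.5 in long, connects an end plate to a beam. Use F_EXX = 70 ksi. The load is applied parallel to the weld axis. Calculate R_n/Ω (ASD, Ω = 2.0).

Effective throat t_e = 0.707 × 0.75 = 0.5302 in.
Total length L = 4.5 in; A_we = 0.5302 × 4.5 = 2.386 in².
F_nw = 0.6 F_EXX = 0.6 × 70 = 42 ksi.
R_n = 42 × 2.386 = 100.2 kips; R_n/Ω = 100.2/2.0 = 50.11 kips.

R_n/Ω ≈ 50.1 kips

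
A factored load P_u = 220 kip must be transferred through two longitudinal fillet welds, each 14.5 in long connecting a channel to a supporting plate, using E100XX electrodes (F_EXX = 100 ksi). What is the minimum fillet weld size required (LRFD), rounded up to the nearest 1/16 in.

w = 1/4 in

Total weld length L = 29 in.
Required throat t_e = P_u / (φ × 0.6 F_EXX × L) = 220 / (0.75 × 0.6 × 100 × 29) = 0.1686 in.
Required leg w = t_e / 0.707 = 0.2384 in → use 1/4 in.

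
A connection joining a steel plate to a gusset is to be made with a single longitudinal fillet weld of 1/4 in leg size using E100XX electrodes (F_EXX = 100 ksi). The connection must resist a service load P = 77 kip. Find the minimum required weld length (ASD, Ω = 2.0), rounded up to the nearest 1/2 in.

Throat t_e = 0.707 × 0.25 = 0.1767 in.
r_n/Ω = (0.6 × 100 × 0.1767) / 2.0 = 5.302 kip/in.
L_req = P / (r_n/Ω) = 77 / 5.302 = 14.52 in total.
Round up → use L = 15 in.

L = 15 in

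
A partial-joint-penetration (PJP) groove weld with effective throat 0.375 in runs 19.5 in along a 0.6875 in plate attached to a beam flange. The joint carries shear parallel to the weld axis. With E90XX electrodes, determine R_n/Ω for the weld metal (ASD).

E90XX → F_EXX = 90 ksi.
Effective throat (given) t_e = 0.375 in.
A_we = 0.375 × 19.5 = 7.312 in².
F_nw = 0.6 F_EXX = 54 ksi.
R_n/Ω = (54 × 7.312) / 2.0 = 197.4 kips.

R_n/Ω ≈ 197 kips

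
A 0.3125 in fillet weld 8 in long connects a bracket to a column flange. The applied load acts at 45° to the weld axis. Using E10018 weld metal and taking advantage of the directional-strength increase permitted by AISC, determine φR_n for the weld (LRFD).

E100XX → F_EXX = 100 ksi.
t_e = 0.707 × 0.3125 = 0.2209 in; A_we = 0.2209 × 8 = 1.767 in².
Directional factor: 1.0 + 0.5 sin^1.5(45°) = 1.297.
F_nw = 0.6 × 100 × 1.297 = 77.84 ksi.
φR_n = 0.75 × 77.84 × 1.767 = 103.2 kip.

φR_n ≈ 103 kip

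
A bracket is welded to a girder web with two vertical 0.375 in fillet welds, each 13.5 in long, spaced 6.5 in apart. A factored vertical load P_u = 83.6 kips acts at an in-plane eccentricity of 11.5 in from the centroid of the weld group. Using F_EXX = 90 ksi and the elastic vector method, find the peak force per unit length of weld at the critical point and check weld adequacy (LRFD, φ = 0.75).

f_max ≈ 12 kip/in; NOT adequate

Total weld length L_w = 27 in. Treat welds as unit-width lines.
Polar moment about centroid: J = 2[d³/12 + d(b/2)²] = 2[13.5³/12 + 13.5×3.25²] = 695.2 in³.
Direct shear f_v = P/L_w = 83.6 / 27 = 3.096 kip/in (vertical).
Torsion M = P·e = 83.6 × 11.5 = 961.4 kip·in.
Critical point at (x, y) = (3.25, 6.75) from centroid. f_tx = M·y/J = 9.334 kip/in; f_ty = M·x/J = 4.494 kip/in.
Resultant f_max = √[f_tx² + (f_v + f_ty)²] = √[9.334² + (3.096 + 4.494)²] = 12.03 kip/in.
Capacity per unit length: φr_n = 0.75 × 0.6 × 90 × (0.707 × 0.375) = 10.74 kip/in.
12.03 > 10.74 → NOT adequate.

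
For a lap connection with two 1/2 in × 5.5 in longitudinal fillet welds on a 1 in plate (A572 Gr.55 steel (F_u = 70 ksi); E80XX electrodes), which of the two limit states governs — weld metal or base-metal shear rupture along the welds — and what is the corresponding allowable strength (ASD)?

R_n/Ω ≈ 93.3 kips (weld metal governs)

E80XX → F_EXX = 80 ksi.
t_e = 0.707 × 0.5 = 0.3535 in; L = 11 in.
Weld metal: R_n/Ω = (1/2.0) × 0.6 × 80 × 0.3535 × 11 = 93.32 kips.
Base metal (shear rupture): R_n/Ω = (1/2.0) × 0.6 × 70 × 1 × 11 = 231 kips.
Governing: weld metal.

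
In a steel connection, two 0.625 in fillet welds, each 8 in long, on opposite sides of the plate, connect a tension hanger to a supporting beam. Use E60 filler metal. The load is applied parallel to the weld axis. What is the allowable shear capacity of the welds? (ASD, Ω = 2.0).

E60XX → F_EXX = 60 ksi.
Effective throat t_e = 0.707 × 0.625 = 0.4419 in.
Total length L = 16 in; A_we = 0.4419 × 16 = 7.07 in².
F_nw = 0.6 F_EXX = 0.6 × 60 = 36 ksi.
R_n = 36 × 7.07 = 254.5 kips; R_n/Ω = 254.5/2.0 = 127.3 kips.

R_n/Ω ≈ 127 kips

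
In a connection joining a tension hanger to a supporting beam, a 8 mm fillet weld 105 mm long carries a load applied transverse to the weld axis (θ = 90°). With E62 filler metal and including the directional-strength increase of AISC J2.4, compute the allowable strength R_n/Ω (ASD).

R_n/Ω ≈ 166 kN

E62XX → F_EXX = 620 MPa.
t_e = 0.707 × 8 = 5.656 mm; A_we = 5.656 × 105 = 593.9 mm².
Directional factor: 1.0 + 0.5 sin^1.5(90°) = 1.5.
F_nw = 0.6 × 620 × 1.5 = 558 MPa.
R_n/Ω = (558 × 593.9) / 2.0 × 10⁻³ = 165.7 kN.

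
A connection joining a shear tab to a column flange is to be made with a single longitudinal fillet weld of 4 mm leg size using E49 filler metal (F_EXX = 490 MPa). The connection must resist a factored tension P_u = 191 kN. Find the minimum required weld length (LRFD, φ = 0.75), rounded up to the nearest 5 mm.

Throat t_e = 0.707 × 4 = 2.828 mm.
φr_n = 0.75 × 0.6 × 490 × 2.828 × 10⁻³ = 0.6236 kN/mm.
L_req = P_u / φr_n = 191 / 0.6236 = 306.3 mm total.
Round up → use L = 310 mm.

L = 310 mm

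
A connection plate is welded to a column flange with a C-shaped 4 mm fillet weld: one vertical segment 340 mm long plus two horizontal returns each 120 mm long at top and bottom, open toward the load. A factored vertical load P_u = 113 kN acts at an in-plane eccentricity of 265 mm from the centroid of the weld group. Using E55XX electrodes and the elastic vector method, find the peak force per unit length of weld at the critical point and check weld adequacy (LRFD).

f_max ≈ 648 N/mm; adequate

E55XX → F_EXX = 550 MPa.
Total weld length L_w = 580 mm. Treat welds as unit-width lines.
Centroid: x̄ = 2×120×60 / 580 = 24.83 mm from the vertical weld.
Polar moment about centroid: J = I_x + I_y = [340³/12 + 2×120×170²] + [340×24.83² + 2(120³/12 + 120×35.17²)] = 11010000 mm³.
Direct shear f_v = P/L_w = 113×10³ / 580 = 194.8 N/mm (vertical).
Torsion M = P·e = 113×10³ × 265 = 29945000 N·mm.
Critical point at (x, y) = (95.17, 170) from centroid. f_tx = M·y/J = 462.5 N/mm; f_ty = M·x/J = 258.9 N/mm.
Resultant f_max = √[f_tx² + (f_v + f_ty)²] = √[462.5² + (194.8 + 258.9)²] = 648 N/mm.
Capacity per unit length: φr_n = 0.75 × 0.6 × 550 × (0.707 × 4) = 699.9 N/mm.
648 ≤ 699.9 → adequate.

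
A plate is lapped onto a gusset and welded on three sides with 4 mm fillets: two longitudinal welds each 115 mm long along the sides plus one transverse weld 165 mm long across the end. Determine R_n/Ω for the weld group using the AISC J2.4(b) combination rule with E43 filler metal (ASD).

R_n/Ω ≈ 162 kN

E43XX → F_EXX = 430 MPa.
t_e = 0.707 × 4 = 2.828 mm.
R_nwl = 0.6 × 430 × 2.828 × 230 × 10⁻³ = 167.8 kN (longitudinal, 2 welds).
R_nwt = 0.6 × 430 × 2.828 × 165 × 10⁻³ = 120.4 kN (transverse, base value).
(i) R_nwl + R_nwt = 288.2 kN; (ii) 0.85 R_nwl + 1.5 R_nwt = 323.2 kN.
R_n = max = 323.2 kN [governs: (ii)]; R_n/Ω = 161.6 kN.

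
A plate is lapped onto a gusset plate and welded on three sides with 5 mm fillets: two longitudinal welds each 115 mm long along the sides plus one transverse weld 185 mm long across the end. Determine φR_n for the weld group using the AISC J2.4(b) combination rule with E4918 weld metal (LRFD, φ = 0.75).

φR_n ≈ 369 kN

E49XX → F_EXX = 490 MPa.
t_e = 0.707 × 5 = 3.535 mm.
R_nwl = 0.6 × 490 × 3.535 × 230 × 10⁻³ = 239 kN (longitudinal, 2 welds).
R_nwt = 0.6 × 490 × 3.535 × 185 × 10⁻³ = 192.3 kN (transverse, base value).
(i) R_nwl + R_nwt = 431.3 kN; (ii) 0.85 R_nwl + 1.5 R_nwt = 491.6 kN.
R_n = max = 491.6 kN [governs: (ii)]; φR_n = 368.7 kN.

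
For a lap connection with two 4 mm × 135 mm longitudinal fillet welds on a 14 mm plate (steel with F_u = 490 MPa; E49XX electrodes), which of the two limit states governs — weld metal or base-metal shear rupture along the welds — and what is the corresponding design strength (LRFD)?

E49XX → F_EXX = 490 MPa.
t_e = 0.707 × 4 = 2.828 mm; L = 270 mm.
Weld metal: φR_n = 0.75 × 0.6 × 490 × 2.828 × 270 × 10⁻³ = 168.4 kN.
Base metal (shear rupture): φR_n = 0.75 × 0.6 × 490 × 14 × 270 × 10⁻³ = 833.5 kN.
Governing: weld metal.

φR_n ≈ 168 kN (weld metal governs)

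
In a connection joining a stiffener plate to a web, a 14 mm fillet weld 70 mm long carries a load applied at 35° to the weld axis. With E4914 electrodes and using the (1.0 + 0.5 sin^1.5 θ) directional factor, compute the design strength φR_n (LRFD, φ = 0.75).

φR_n ≈ 186 kN

E49XX → F_EXX = 490 MPa.
t_e = 0.707 × 14 = 9.898 mm; A_we = 9.898 × 70 = 692.9 mm².
Directional factor: 1.0 + 0.5 sin^1.5(35°) = 1.217.
F_nw = 0.6 × 490 × 1.217 = 357.9 MPa.
φR_n = 0.75 × 357.9 × 692.9 × 10⁻³ = 186 kN.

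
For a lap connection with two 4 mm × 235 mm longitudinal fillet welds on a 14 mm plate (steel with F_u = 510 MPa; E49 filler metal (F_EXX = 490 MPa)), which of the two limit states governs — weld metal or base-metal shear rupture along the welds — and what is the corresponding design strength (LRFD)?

φR_n ≈ 293 kN (weld metal governs)

t_e = 0.707 × 4 = 2.828 mm; L = 470 mm.
Weld metal: φR_n = 0.75 × 0.6 × 490 × 2.828 × 470 × 10⁻³ = 293.1 kN.
Base metal (shear rupture): φR_n = 0.75 × 0.6 × 510 × 14 × 470 × 10⁻³ = 1510 kN.
Governing: weld metal.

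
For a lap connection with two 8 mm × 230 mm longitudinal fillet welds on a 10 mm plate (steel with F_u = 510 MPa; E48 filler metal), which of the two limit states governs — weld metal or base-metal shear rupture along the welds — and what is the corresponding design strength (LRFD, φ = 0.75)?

E48XX → F_EXX = 480 MPa.
t_e = 0.707 × 8 = 5.656 mm; L = 460 mm.
Weld metal: φR_n = 0.75 × 0.6 × 480 × 5.656 × 460 × 10⁻³ = 562 kN.
Base metal (shear rupture): φR_n = 0.75 × 0.6 × 510 × 10 × 460 × 10⁻³ = 1056 kN.
Governing: weld metal.

φR_n ≈ 562 kN (weld metal governs)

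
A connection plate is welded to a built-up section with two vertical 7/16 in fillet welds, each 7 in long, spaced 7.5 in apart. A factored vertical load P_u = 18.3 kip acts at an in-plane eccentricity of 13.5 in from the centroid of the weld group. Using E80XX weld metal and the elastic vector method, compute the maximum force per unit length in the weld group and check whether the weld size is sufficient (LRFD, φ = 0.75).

E80XX → F_EXX = 80 ksi.
Total weld length L_w = 14 in. Treat welds as unit-width lines.
Polar moment about centroid: J = 2[d³/12 + d(b/2)²] = 2[7³/12 + 7×3.75²] = 254 in³.
Direct shear f_v = P/L_w = 18.3 / 14 = 1.307 kip/in (vertical).
Torsion M = P·e = 18.3 × 13.5 = 247.05 kip·in.
Critical point at (x, y) = (3.75, 3.5) from centroid. f_tx = M·y/J = 3.404 kip/in; f_ty = M·x/J = 3.647 kip/in.
Resultant f_max = √[f_tx² + (f_v + f_ty)²] = √[3.404² + (1.307 + 3.647)²] = 6.011 kip/in.
Capacity per unit length: φr_n = 0.75 × 0.6 × 80 × (0.707 × 0.4375) = 11.14 kip/in.
6.011 ≤ 11.14 → adequate.

f_max ≈ 6.01 kip/in; adequate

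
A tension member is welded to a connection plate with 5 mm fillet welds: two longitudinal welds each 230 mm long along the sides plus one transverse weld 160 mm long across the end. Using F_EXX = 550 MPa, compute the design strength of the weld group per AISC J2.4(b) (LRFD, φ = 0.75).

t_e = 0.707 × 5 = 3.535 mm.
R_nwl = 0.6 × 550 × 3.535 × 460 × 10⁻³ = 536.6 kN (longitudinal, 2 welds).
R_nwt = 0.6 × 550 × 3.535 × 160 × 10⁻³ = 186.6 kN (transverse, base value).
(i) R_nwl + R_nwt = 723.3 kN; (ii) 0.85 R_nwl + 1.5 R_nwt = 736.1 kN.
R_n = max = 736.1 kN [governs: (ii)]; φR_n = 552.1 kN.

φR_n ≈ 552 kN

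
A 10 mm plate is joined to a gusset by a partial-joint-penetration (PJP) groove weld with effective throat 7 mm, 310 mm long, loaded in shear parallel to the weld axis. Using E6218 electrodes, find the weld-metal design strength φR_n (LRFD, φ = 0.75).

E62XX → F_EXX = 620 MPa.
Effective throat (given) t_e = 7 mm.
A_we = 7 × 310 = 2170 mm².
F_nw = 0.6 F_EXX = 372 MPa.
φR_n = 0.75 × 372 × 2170 × 10⁻³ = 605.4 kN.

φR_n ≈ 605 kN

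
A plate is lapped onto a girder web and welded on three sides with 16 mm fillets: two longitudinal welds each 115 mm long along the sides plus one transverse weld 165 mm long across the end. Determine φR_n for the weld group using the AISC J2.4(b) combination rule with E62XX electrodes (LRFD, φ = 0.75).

E62XX → F_EXX = 620 MPa.
t_e = 0.707 × 16 = 11.31 mm.
R_nwl = 0.6 × 620 × 11.31 × 230 × 10⁻³ = 967.9 kN (longitudinal, 2 welds).
R_nwt = 0.6 × 620 × 11.31 × 165 × 10⁻³ = 694.3 kN (transverse, base value).
(i) R_nwl + R_nwt = 1662 kN; (ii) 0.85 R_nwl + 1.5 R_nwt = 1864 kN.
R_n = max = 1864 kN [governs: (ii)]; φR_n = 1398 kN.

φR_n ≈ 1400 kN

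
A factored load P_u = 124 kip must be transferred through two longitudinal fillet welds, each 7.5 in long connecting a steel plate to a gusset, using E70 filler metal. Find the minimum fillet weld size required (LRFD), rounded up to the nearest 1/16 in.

w = 3/8 in

E70XX → F_EXX = 70 ksi.
Total weld length L = 15 in.
Required throat t_e = P_u / (φ × 0.6 F_EXX × L) = 124 / (0.75 × 0.6 × 70 × 15) = 0.2624 in.
Required leg w = t_e / 0.707 = 0.3712 in → use 3/8 in.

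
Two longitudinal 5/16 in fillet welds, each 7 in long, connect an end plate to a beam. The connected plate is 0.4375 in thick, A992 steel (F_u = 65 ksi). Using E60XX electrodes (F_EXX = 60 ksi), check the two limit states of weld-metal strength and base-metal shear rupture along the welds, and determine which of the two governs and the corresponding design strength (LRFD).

φR_n ≈ 83.5 kip (weld metal governs)

t_e = 0.707 × 0.3125 = 0.2209 in; L = 14 in.
Weld metal: φR_n = 0.75 × 0.6 × 60 × 0.2209 × 14 = 83.51 kip.
Base metal (shear rupture): φR_n = 0.75 × 0.6 × 65 × 0.4375 × 14 = 179.2 kip.
Governing: weld metal.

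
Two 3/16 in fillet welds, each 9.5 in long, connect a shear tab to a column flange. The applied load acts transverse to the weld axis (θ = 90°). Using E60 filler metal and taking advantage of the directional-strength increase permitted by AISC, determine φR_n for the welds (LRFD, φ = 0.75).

E60XX → F_EXX = 60 ksi.
t_e = 0.707 × 0.1875 = 0.1326 in; A_we = 0.1326 × 19 = 2.519 in².
Directional factor: 1.0 + 0.5 sin^1.5(90°) = 1.5.
F_nw = 0.6 × 60 × 1.5 = 54 ksi.
φR_n = 0.75 × 54 × 2.519 = 102 kips.

φR_n ≈ 102 kips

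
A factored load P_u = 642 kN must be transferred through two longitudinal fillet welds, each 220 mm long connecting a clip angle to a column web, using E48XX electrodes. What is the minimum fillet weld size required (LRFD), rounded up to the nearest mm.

E48XX → F_EXX = 480 MPa.
Total weld length L = 440 mm.
Required throat t_e = P_u / (φ × 0.6 F_EXX × L) = 642 / (0.75 × 0.6 × 480 × 440 × 10⁻³) = 6.755 mm.
Required leg w = t_e / 0.707 = 9.555 mm → use 10 mm.

w = 10 mm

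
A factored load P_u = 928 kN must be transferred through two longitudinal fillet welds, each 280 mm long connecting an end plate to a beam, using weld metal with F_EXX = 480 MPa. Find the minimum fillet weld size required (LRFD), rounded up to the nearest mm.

Total weld length L = 560 mm.
Required throat t_e = P_u / (φ × 0.6 F_EXX × L) = 928 / (0.75 × 0.6 × 480 × 560 × 10⁻³) = 7.672 mm.
Required leg w = t_e / 0.707 = 10.85 mm → use 11 mm.

w = 11 mm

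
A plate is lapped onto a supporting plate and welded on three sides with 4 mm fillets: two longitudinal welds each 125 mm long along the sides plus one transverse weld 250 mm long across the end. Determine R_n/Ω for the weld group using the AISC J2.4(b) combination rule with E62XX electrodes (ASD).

R_n/Ω ≈ 309 kN

E62XX → F_EXX = 620 MPa.
t_e = 0.707 × 4 = 2.828 mm.
R_nwl = 0.6 × 620 × 2.828 × 250 × 10⁻³ = 263 kN (longitudinal, 2 welds).
R_nwt = 0.6 × 620 × 2.828 × 250 × 10⁻³ = 263 kN (transverse, base value).
(i) R_nwl + R_nwt = 526 kN; (ii) 0.85 R_nwl + 1.5 R_nwt = 618.1 kN.
R_n = max = 618.1 kN [governs: (ii)]; R_n/Ω = 309 kN.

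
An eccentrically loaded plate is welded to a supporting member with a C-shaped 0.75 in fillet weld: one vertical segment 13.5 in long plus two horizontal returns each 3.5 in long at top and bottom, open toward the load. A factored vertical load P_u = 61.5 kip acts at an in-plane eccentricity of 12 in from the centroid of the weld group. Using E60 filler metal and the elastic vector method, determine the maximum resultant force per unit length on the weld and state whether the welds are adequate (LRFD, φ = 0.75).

f_max ≈ 11.5 kip/in; adequate

E60XX → F_EXX = 60 ksi.
Total weld length L_w = 20.5 in. Treat welds as unit-width lines.
Centroid: x̄ = 2×3.5×1.75 / 20.5 = 0.5976 in from the vertical weld.
Polar moment about centroid: J = I_x + I_y = [13.5³/12 + 2×3.5×6.75²] + [13.5×0.5976² + 2(3.5³/12 + 3.5×1.152²)] = 545.2 in³.
Direct shear f_v = P/L_w = 61.5 / 20.5 = 3 kip/in (vertical).
Torsion M = P·e = 61.5 × 12 = 738 kip·in.
Critical point at (x, y) = (2.902, 6.75) from centroid. f_tx = M·y/J = 9.136 kip/in; f_ty = M·x/J = 3.929 kip/in.
Resultant f_max = √[f_tx² + (f_v + f_ty)²] = √[9.136² + (3 + 3.929)²] = 11.47 kip/in.
Capacity per unit length: φr_n = 0.75 × 0.6 × 60 × (0.707 × 0.75) = 14.32 kip/in.
11.47 ≤ 14.32 → adequate.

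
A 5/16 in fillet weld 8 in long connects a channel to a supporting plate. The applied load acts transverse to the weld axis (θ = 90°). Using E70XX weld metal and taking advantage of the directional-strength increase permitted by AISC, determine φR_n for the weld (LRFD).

φR_n ≈ 83.5 kips

E70XX → F_EXX = 70 ksi.
t_e = 0.707 × 0.3125 = 0.2209 in; A_we = 0.2209 × 8 = 1.767 in².
Directional factor: 1.0 + 0.5 sin^1.5(90°) = 1.5.
F_nw = 0.6 × 70 × 1.5 = 63 ksi.
φR_n = 0.75 × 63 × 1.767 = 83.51 kips.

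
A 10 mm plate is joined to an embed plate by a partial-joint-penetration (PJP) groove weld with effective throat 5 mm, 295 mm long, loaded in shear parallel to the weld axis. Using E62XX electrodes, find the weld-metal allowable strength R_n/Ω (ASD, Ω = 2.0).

E62XX → F_EXX = 620 MPa.
Effective throat (given) t_e = 5 mm.
A_we = 5 × 295 = 1475 mm².
F_nw = 0.6 F_EXX = 372 MPa.
R_n/Ω = (372 × 1475) / 2.0 × 10⁻³ = 274.4 kN.

R_n/Ω ≈ 274 kN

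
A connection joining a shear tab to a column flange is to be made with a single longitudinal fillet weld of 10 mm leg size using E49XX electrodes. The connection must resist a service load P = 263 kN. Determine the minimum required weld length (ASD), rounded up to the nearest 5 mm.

L = 255 mm

E49XX → F_EXX = 490 MPa.
Throat t_e = 0.707 × 10 = 7.07 mm.
r_n/Ω = (0.6 × 490 × 7.07) / 2.0 = 1039 N/mm = 1.039 kN/mm.
L_req = P / (r_n/Ω) = 263 / 1.039 = 253.1 mm total.
Round up → use L = 255 mm.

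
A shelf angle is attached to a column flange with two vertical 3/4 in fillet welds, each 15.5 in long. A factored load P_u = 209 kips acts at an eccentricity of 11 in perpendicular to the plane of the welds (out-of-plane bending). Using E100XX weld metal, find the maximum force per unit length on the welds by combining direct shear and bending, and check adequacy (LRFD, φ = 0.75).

f_max ≈ 29.5 kip/in; NOT adequate

E100XX → F_EXX = 100 ksi.
L_w = 2 × 15.5 = 31 in; section modulus (unit throat) S = 2 × L²/6 = 80.08 in².
Direct shear f_v = P/L_w = 209/31 = 6.742 kip/in.
Moment M = P × e = 209 × 11 = 2299 kip·in; bending f_b = M/S = 28.71 kip/in.
f_max = √(f_v² + f_b²) = √(6.742² + 28.71²) = 29.49 kip/in.
φr_n = 0.75 × 0.6 × 100 × (0.707 × 0.75) = 23.86 kip/in → NOT adequate.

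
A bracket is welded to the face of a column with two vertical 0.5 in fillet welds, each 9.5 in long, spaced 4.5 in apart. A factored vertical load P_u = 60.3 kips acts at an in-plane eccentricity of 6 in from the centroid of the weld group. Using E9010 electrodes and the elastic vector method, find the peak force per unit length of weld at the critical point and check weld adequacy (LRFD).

E90XX → F_EXX = 90 ksi.
Total weld length L_w = 19 in. Treat welds as unit-width lines.
Polar moment about centroid: J = 2[d³/12 + d(b/2)²] = 2[9.5³/12 + 9.5×2.25²] = 239.1 in³.
Direct shear f_v = P/L_w = 60.3 / 19 = 3.174 kip/in (vertical).
Torsion M = P·e = 60.3 × 6 = 361.8 kip·in.
Critical point at (x, y) = (2.25, 4.75) from centroid. f_tx = M·y/J = 7.188 kip/in; f_ty = M·x/J = 3.405 kip/in.
Resultant f_max = √[f_tx² + (f_v + f_ty)²] = √[7.188² + (3.174 + 3.405)²] = 9.744 kip/in.
Capacity per unit length: φr_n = 0.75 × 0.6 × 90 × (0.707 × 0.5) = 14.32 kip/in.
9.744 ≤ 14.32 → adequate.

f_max ≈ 9.74 kip/in; adequate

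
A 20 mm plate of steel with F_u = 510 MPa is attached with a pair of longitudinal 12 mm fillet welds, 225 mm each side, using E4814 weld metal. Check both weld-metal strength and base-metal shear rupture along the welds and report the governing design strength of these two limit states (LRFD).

φR_n ≈ 825 kN (weld metal governs)

E48XX → F_EXX = 480 MPa.
t_e = 0.707 × 12 = 8.484 mm; L = 450 mm.
Weld metal: φR_n = 0.75 × 0.6 × 480 × 8.484 × 450 × 10⁻³ = 824.6 kN.
Base metal (shear rupture): φR_n = 0.75 × 0.6 × 510 × 20 × 450 × 10⁻³ = 2066 kN.
Governing: weld metal.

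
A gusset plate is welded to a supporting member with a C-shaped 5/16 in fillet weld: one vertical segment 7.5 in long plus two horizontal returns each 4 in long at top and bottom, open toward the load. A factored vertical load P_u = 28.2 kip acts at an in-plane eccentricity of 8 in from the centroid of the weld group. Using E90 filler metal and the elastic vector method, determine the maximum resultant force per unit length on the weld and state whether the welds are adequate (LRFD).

E90XX → F_EXX = 90 ksi.
Total weld length L_w = 15.5 in. Treat welds as unit-width lines.
Centroid: x̄ = 2×4×2 / 15.5 = 1.032 in from the vertical weld.
Polar moment about centroid: J = I_x + I_y = [7.5³/12 + 2×4×3.75²] + [7.5×1.032² + 2(4³/12 + 4×0.9677²)] = 173.8 in³.
Direct shear f_v = P/L_w = 28.2 / 15.5 = 1.819 kip/in (vertical).
Torsion M = P·e = 28.2 × 8 = 225.6 kip·in.
Critical point at (x, y) = (2.968, 3.75) from centroid. f_tx = M·y/J = 4.867 kip/in; f_ty = M·x/J = 3.852 kip/in.
Resultant f_max = √[f_tx² + (f_v + f_ty)²] = √[4.867² + (1.819 + 3.852)²] = 7.474 kip/in.
Capacity per unit length: φr_n = 0.75 × 0.6 × 90 × (0.707 × 0.3125) = 8.948 kip/in.
7.474 ≤ 8.948 → adequate.

f_max ≈ 7.47 kip/in; adequate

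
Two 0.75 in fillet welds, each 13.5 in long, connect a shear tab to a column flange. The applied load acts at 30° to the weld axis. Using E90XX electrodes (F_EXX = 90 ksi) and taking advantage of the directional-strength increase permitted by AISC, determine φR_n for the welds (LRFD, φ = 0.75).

t_e = 0.707 × 0.75 = 0.5302 in; A_we = 0.5302 × 27 = 14.32 in².
Directional factor: 1.0 + 0.5 sin^1.5(30°) = 1.177.
F_nw = 0.6 × 90 × 1.177 = 63.55 ksi.
φR_n = 0.75 × 63.55 × 14.32 = 682.3 kips.

φR_n ≈ 682 kips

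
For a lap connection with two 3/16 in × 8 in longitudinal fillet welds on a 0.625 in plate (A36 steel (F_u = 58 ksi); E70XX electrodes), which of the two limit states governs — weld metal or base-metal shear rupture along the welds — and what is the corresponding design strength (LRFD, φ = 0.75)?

φR_n ≈ 66.8 kips (weld metal governs)

E70XX → F_EXX = 70 ksi.
t_e = 0.707 × 0.1875 = 0.1326 in; L = 16 in.
Weld metal: φR_n = 0.75 × 0.6 × 70 × 0.1326 × 16 = 66.81 kips.
Base metal (shear rupture): φR_n = 0.75 × 0.6 × 58 × 0.625 × 16 = 261 kips.
Governing: weld metal.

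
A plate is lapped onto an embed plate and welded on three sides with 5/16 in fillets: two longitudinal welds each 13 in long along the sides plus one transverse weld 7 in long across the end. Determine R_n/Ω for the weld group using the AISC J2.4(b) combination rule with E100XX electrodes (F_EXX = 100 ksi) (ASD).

t_e = 0.707 × 0.3125 = 0.2209 in.
R_nwl = 0.6 × 100 × 0.2209 × 26 = 344.7 kip (longitudinal, 2 welds).
R_nwt = 0.6 × 100 × 0.2209 × 7 = 92.79 kip (transverse, base value).
(i) R_nwl + R_nwt = 437.5 kip; (ii) 0.85 R_nwl + 1.5 R_nwt = 432.2 kip.
R_n = max = 437.5 kip [governs: (i)]; R_n/Ω = 218.7 kip.

R_n/Ω ≈ 219 kip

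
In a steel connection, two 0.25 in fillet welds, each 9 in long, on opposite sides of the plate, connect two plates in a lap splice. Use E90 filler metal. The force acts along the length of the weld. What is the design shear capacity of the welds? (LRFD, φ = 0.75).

E90XX → F_EXX = 90 ksi.
Effective throat t_e = 0.707 × 0.25 = 0.1767 in.
Total length L = 18 in; A_we = 0.1767 × 18 = 3.181 in².
F_nw = 0.6 F_EXX = 0.6 × 90 = 54 ksi.
φR_n = 0.75 × 54 × 3.181 = 128.9 kip.

φR_n ≈ 129 kip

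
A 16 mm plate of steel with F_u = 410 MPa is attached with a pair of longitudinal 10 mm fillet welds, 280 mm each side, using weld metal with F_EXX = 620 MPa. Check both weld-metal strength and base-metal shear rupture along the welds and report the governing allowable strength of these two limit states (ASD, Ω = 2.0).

t_e = 0.707 × 10 = 7.07 mm; L = 560 mm.
Weld metal: R_n/Ω = (1/2.0) × 0.6 × 620 × 7.07 × 560 × 10⁻³ = 736.4 kN.
Base metal (shear rupture): R_n/Ω = (1/2.0) × 0.6 × 410 × 16 × 560 × 10⁻³ = 1102 kN.
Governing: weld metal.

R_n/Ω ≈ 736 kN (weld metal governs)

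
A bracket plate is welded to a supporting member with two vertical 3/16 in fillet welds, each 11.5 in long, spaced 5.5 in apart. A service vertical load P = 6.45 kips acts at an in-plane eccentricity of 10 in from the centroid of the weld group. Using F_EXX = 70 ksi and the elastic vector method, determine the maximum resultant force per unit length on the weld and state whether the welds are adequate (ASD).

Total weld length L_w = 23 in. Treat welds as unit-width lines.
Polar moment about centroid: J = 2[d³/12 + d(b/2)²] = 2[11.5³/12 + 11.5×2.75²] = 427.4 in³.
Direct shear f_v = P/L_w = 6.45 / 23 = 0.2804 kip/in (vertical).
Torsion M = P·e = 6.45 × 10 = 64.5 kip·in.
Critical point at (x, y) = (2.75, 5.75) from centroid. f_tx = M·y/J = 0.8677 kip/in; f_ty = M·x/J = 0.415 kip/in.
Resultant f_max = √[f_tx² + (f_v + f_ty)²] = √[0.8677² + (0.2804 + 0.415)²] = 1.112 kip/in.
Capacity per unit length: r_n/Ω = (1/2.0) × 0.6 × 70 × (0.707 × 0.1875) = 2.784 kip/in.
1.112 ≤ 2.784 → adequate.

f_max ≈ 1.11 kip/in; adequate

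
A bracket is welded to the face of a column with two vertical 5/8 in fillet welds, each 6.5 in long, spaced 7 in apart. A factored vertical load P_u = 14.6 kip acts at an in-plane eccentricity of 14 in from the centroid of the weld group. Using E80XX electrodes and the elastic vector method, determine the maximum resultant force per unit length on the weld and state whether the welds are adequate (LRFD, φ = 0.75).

f_max ≈ 5.64 kip/in; adequate

E80XX → F_EXX = 80 ksi.
Total weld length L_w = 13 in. Treat welds as unit-width lines.
Polar moment about centroid: J = 2[d³/12 + d(b/2)²] = 2[6.5³/12 + 6.5×3.5²] = 205 in³.
Direct shear f_v = P/L_w = 14.6 / 13 = 1.123 kip/in (vertical).
Torsion M = P·e = 14.6 × 14 = 204.4 kip·in.
Critical point at (x, y) = (3.5, 3.25) from centroid. f_tx = M·y/J = 3.24 kip/in; f_ty = M·x/J = 3.489 kip/in.
Resultant f_max = √[f_tx² + (f_v + f_ty)²] = √[3.24² + (1.123 + 3.489)²] = 5.637 kip/in.
Capacity per unit length: φr_n = 0.75 × 0.6 × 80 × (0.707 × 0.625) = 15.91 kip/in.
5.637 ≤ 15.91 → adequate.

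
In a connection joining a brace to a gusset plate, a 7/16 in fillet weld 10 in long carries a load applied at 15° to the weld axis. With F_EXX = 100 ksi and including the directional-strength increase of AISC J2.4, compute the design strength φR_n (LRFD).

t_e = 0.707 × 0.4375 = 0.3093 in; A_we = 0.3093 × 10 = 3.093 in².
Directional factor: 1.0 + 0.5 sin^1.5(15°) = 1.066.
F_nw = 0.6 × 100 × 1.066 = 63.95 ksi.
φR_n = 0.75 × 63.95 × 3.093 = 148.4 kips.

φR_n ≈ 148 kips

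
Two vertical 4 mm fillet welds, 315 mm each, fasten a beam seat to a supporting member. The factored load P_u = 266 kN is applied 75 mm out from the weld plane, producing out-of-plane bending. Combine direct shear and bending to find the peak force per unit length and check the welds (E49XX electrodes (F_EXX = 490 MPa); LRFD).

L_w = 2 × 315 = 630 mm; section modulus (unit throat) S = 2 × L²/6 = 33080 mm².
Direct shear f_v = P/L_w = 266×10³/630 = 422.2 N/mm.
Moment M = P × e = 266×10³ × 75 = 19950000 N·mm; bending f_b = M/S = 603.2 N/mm.
f_max = √(f_v² + f_b²) = √(422.2² + 603.2²) = 736.3 N/mm.
φr_n = 0.75 × 0.6 × 490 × (0.707 × 4) = 623.6 N/mm → NOT adequate.

f_max ≈ 736 N/mm; NOT adequate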